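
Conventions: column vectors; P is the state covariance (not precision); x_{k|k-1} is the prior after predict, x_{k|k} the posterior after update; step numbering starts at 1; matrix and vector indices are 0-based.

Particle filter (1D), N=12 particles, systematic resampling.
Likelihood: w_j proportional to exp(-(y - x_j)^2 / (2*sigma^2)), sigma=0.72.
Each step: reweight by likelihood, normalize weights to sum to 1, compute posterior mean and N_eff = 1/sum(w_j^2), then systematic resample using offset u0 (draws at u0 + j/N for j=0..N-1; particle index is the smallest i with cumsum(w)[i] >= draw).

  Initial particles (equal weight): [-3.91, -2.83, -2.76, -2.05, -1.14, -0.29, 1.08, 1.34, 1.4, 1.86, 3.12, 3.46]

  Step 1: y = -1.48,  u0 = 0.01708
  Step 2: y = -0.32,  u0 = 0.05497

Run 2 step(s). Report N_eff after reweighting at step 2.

N_eff = 6.2081

step 1: w=[0.0015, 0.0761, 0.0909, 0.3227, 0.3949, 0.1127, 0.0008, 0.0002, 0.0001, 0.0000, 0.0000, 0.0000]  mean=-1.6153  Neff=3.4858  idx=[1, 2, 3, 3, 3, 3, 4, 4, 4, 4, 4, 5]
step 2: w=[0.0006, 0.0008, 0.0145, 0.0145, 0.0145, 0.0145, 0.1361, 0.1361, 0.1361, 0.1361, 0.1361, 0.2601]  mean=-0.9741  Neff=6.2081  idx=[5, 6, 7, 7, 8, 9, 9, 10, 10, 11, 11, 11]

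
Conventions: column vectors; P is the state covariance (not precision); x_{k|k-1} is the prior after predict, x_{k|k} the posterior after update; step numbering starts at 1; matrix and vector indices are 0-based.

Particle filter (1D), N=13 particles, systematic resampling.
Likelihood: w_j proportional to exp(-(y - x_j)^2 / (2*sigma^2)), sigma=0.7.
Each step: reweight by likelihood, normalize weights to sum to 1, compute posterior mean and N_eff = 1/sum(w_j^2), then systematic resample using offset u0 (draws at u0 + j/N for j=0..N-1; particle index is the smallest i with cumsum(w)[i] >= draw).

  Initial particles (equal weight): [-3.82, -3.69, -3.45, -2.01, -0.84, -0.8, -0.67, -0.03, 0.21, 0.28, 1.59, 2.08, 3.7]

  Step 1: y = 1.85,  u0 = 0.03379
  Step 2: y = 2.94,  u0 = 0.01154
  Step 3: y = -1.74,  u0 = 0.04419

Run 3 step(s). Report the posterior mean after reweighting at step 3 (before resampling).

post_mean = 1.6191

step 1: w=[0.0000, 0.0000, 0.0000, 0.0000, 0.0003, 0.0004, 0.0007, 0.0130, 0.0308, 0.0387, 0.4473, 0.4541, 0.0146]  mean=1.7257  Neff=2.4441  idx=[8, 10, 10, 10, 10, 10, 10, 11, 11, 11, 11, 11, 11]
step 2: w=[0.0001, 0.0415, 0.0415, 0.0415, 0.0415, 0.0415, 0.0415, 0.1252, 0.1252, 0.1252, 0.1252, 0.1252, 0.1252]  mean=1.9579  Neff=9.5842  idx=[1, 3, 4, 6, 7, 8, 8, 9, 10, 10, 11, 11, 12]
step 3: w=[0.2352, 0.2352, 0.2352, 0.2352, 0.0066, 0.0066, 0.0066, 0.0066, 0.0066, 0.0066, 0.0066, 0.0066, 0.0066]  mean=1.6191  Neff=4.5122  idx=[0, 0, 0, 1, 1, 1, 2, 2, 2, 3, 3, 3, 8]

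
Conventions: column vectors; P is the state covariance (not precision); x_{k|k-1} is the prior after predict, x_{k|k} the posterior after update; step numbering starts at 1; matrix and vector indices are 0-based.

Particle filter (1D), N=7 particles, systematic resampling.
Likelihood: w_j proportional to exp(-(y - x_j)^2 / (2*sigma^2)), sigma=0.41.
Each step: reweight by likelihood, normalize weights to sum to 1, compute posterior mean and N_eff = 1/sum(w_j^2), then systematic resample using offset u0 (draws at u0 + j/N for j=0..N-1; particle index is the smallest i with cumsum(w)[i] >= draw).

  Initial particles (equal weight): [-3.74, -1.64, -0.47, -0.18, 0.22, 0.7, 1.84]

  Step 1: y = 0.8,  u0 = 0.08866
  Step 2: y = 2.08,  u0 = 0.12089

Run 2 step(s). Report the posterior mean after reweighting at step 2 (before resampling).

step 1: w=[0.0000, 0.0000, 0.0057, 0.0398, 0.2546, 0.6722, 0.0277]  mean=0.5677  Neff=1.9268  idx=[4, 4, 5, 5, 5, 5, 5]
step 2: w=[0.0020, 0.0020, 0.1992, 0.1992, 0.1992, 0.1992, 0.1992]  mean=0.6981  Neff=5.0391  idx=[2, 3, 4, 4, 5, 6, 6]

post_mean = 0.6981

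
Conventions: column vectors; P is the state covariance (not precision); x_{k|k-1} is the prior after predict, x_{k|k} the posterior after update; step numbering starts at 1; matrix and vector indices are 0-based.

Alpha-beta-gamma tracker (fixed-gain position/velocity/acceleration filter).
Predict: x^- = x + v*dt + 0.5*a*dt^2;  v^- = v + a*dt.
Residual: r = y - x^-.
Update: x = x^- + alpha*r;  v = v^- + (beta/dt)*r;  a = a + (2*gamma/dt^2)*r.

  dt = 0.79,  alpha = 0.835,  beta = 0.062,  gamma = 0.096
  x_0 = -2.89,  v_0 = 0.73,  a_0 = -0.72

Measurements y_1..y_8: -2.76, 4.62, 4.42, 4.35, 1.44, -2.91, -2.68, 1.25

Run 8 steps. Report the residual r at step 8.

resid = 4.9709

step 1: x_pred=-2.5380  r=-0.2220  x^+=-2.7234  v^+=0.1438  a^+=-0.7883
step 2: x_pred=-2.8558  r=7.4758  x^+=3.3865  v^+=0.1077  a^+=1.5116
step 3: x_pred=3.9433  r=0.4767  x^+=4.3413  v^+=1.3393  a^+=1.6582
step 4: x_pred=5.9168  r=-1.5668  x^+=4.6085  v^+=2.5263  a^+=1.1762
step 5: x_pred=6.9713  r=-5.5313  x^+=2.3527  v^+=3.0214  a^+=-0.5255
step 6: x_pred=4.5756  r=-7.4856  x^+=-1.6749  v^+=2.0188  a^+=-2.8284
step 7: x_pred=-0.9626  r=-1.7174  x^+=-2.3966  v^+=-0.3504  a^+=-3.3567
step 8: x_pred=-3.7209  r=4.9709  x^+=0.4298  v^+=-2.6121  a^+=-1.8274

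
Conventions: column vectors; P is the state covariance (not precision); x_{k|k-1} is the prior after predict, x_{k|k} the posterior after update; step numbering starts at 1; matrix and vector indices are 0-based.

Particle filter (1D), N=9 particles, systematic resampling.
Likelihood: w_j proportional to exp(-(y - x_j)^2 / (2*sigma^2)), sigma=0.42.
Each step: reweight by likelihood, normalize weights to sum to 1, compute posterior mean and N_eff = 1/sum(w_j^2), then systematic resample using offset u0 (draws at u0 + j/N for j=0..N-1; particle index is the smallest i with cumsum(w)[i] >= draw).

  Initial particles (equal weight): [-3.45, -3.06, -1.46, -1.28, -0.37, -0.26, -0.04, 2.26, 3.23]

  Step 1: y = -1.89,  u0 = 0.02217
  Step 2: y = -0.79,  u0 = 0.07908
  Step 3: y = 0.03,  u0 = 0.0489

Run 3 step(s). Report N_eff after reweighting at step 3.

step 1: w=[0.0010, 0.0214, 0.6142, 0.3613, 0.0015, 0.0006, 0.0001, 0.0000, 0.0000]  mean=-1.4289  Neff=1.9679  idx=[1, 2, 2, 2, 2, 2, 3, 3, 3]
step 2: w=[0.0000, 0.0960, 0.0960, 0.0960, 0.0960, 0.0960, 0.1734, 0.1734, 0.1734]  mean=-1.3664  Neff=7.3394  idx=[1, 2, 4, 5, 6, 6, 7, 8, 8]
step 3: w=[0.0402, 0.0402, 0.0402, 0.0402, 0.1678, 0.1678, 0.1678, 0.1678, 0.1678]  mean=-1.3090  Neff=6.7891  idx=[1, 3, 4, 5, 5, 6, 7, 7, 8]

N_eff = 6.7891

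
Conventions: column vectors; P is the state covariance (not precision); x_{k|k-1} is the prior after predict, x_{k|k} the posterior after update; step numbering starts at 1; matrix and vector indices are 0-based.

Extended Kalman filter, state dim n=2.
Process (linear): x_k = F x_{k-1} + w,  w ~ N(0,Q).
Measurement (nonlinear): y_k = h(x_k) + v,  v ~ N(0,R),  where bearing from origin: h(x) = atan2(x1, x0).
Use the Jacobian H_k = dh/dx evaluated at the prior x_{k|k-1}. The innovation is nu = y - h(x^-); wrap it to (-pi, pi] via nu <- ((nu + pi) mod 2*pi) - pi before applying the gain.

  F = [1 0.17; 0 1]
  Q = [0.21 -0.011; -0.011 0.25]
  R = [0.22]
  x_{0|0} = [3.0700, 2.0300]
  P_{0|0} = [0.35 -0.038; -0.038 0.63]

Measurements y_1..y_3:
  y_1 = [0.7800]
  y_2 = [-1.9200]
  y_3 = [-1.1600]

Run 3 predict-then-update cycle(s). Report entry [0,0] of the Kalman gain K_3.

step 1: x^-=[3.4151, 2.0300]  P^-=[0.5653 0.0581; 0.0581 0.8800]  H_jac=[-0.1286 0.2164]  S=[0.2673]  K=[-0.2249; 0.6843]  nu=[0.2437]  x^+=[3.3603, 2.1968]  P^+=[0.5518 0.0993; 0.0993 0.7548]
step 2: x^-=[3.7337, 2.1968]  P^-=[0.8173 0.2166; 0.2166 1.0048]  H_jac=[-0.1171 0.1990]  S=[0.2609]  K=[-0.2016; 0.6691]  nu=[-2.4518]  x^+=[4.2279, 0.5562]  P^+=[0.8067 0.2518; 0.2518 0.8880]
step 3: x^-=[4.3225, 0.5562]  P^-=[1.1280 0.3917; 0.3917 1.1380]  H_jac=[-0.0293 0.2276]  S=[0.2747]  K=[0.2043; 0.9011]  nu=[-1.2880]  x^+=[4.0594, -0.6044]  P^+=[1.1165 0.3412; 0.3412 0.9150]

K[0,0] = 0.2043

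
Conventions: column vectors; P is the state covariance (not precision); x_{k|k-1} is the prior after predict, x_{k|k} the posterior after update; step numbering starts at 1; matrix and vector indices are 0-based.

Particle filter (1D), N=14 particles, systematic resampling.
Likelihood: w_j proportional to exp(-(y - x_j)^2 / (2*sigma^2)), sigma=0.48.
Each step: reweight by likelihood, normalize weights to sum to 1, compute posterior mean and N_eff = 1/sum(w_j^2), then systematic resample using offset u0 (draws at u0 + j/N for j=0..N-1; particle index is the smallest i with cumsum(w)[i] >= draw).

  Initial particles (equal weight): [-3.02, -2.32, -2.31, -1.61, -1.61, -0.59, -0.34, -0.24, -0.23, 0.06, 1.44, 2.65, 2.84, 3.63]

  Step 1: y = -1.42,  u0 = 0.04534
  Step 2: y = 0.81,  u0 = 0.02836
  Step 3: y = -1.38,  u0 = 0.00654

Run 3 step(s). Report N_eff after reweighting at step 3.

N_eff = 8.6212

step 1: w=[0.0015, 0.0660, 0.0686, 0.3540, 0.3540, 0.0858, 0.0305, 0.0186, 0.0177, 0.0033, 0.0000, 0.0000, 0.0000, 0.0000]  mean=-1.5252  Neff=3.7227  idx=[1, 2, 3, 3, 3, 3, 3, 4, 4, 4, 4, 4, 5, 7]
step 2: w=[0.0000, 0.0000, 0.0000, 0.0000, 0.0000, 0.0000, 0.0000, 0.0000, 0.0000, 0.0000, 0.0000, 0.0000, 0.1346, 0.8652]  mean=-0.2875  Neff=1.3045  idx=[12, 12, 13, 13, 13, 13, 13, 13, 13, 13, 13, 13, 13, 13]
step 3: w=[0.2096, 0.2096, 0.0484, 0.0484, 0.0484, 0.0484, 0.0484, 0.0484, 0.0484, 0.0484, 0.0484, 0.0484, 0.0484, 0.0484]  mean=-0.3867  Neff=8.6212  idx=[0, 0, 0, 1, 1, 1, 2, 3, 5, 6, 8, 9, 11, 12]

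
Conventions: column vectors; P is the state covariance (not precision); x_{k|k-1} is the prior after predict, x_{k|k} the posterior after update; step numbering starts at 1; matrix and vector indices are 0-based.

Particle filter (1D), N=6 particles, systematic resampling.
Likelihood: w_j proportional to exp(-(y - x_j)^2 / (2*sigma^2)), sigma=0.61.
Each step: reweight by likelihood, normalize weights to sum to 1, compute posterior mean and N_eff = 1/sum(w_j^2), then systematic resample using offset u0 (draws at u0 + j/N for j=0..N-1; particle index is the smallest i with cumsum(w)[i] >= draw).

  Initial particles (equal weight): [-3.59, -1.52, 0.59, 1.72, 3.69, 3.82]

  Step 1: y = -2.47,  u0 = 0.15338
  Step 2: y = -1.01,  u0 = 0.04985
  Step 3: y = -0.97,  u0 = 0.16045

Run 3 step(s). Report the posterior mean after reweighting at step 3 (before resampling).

post_mean = -1.5200

step 1: w=[0.3839, 0.6161, 0.0000, 0.0000, 0.0000, 0.0000]  mean=-2.3147  Neff=1.8978  idx=[0, 0, 1, 1, 1, 1]
step 2: w=[0.0000, 0.0000, 0.2500, 0.2500, 0.2500, 0.2500]  mean=-1.5202  Neff=4.0007  idx=[2, 2, 3, 4, 4, 5]
step 3: w=[0.1667, 0.1667, 0.1667, 0.1667, 0.1667, 0.1667]  mean=-1.5200  Neff=6.0000  idx=[0, 1, 2, 3, 4, 5]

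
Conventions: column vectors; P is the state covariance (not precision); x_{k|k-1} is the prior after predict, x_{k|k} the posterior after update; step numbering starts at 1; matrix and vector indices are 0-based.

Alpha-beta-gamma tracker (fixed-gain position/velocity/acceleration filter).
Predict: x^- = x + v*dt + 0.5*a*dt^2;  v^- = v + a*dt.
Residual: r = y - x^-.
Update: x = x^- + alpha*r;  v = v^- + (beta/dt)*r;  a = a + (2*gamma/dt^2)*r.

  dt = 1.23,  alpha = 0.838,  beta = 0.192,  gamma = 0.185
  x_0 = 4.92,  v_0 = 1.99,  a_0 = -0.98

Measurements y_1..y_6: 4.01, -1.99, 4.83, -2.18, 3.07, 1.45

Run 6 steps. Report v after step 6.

step 1: x_pred=6.6264  r=-2.6164  x^+=4.4339  v^+=0.3762  a^+=-1.6199
step 2: x_pred=3.6712  r=-5.6612  x^+=-1.0729  v^+=-2.5000  a^+=-3.0044
step 3: x_pred=-6.4205  r=11.2505  x^+=3.0074  v^+=-4.4392  a^+=-0.2529
step 4: x_pred=-2.6441  r=0.4641  x^+=-2.2552  v^+=-4.6778  a^+=-0.1394
step 5: x_pred=-8.1144  r=11.1844  x^+=1.2581  v^+=-3.1035  a^+=2.5959
step 6: x_pred=-0.5955  r=2.0455  x^+=1.1186  v^+=0.4087  a^+=3.0961

v_post = 0.4087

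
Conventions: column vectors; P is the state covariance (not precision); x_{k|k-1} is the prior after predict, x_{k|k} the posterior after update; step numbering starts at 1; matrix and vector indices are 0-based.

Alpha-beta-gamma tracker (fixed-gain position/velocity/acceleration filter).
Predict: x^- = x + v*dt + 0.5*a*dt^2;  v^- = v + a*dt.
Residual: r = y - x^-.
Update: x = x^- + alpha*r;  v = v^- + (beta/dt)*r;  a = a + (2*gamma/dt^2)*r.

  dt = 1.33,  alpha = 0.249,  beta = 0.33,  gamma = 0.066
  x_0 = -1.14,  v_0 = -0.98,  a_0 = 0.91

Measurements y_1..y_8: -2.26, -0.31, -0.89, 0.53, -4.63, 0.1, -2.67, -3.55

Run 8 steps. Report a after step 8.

step 1: x_pred=-1.6386  r=-0.6214  x^+=-1.7933  v^+=0.0761  a^+=0.8636
step 2: x_pred=-0.9282  r=0.6182  x^+=-0.7743  v^+=1.3781  a^+=0.9098
step 3: x_pred=1.8632  r=-2.7532  x^+=1.1777  v^+=1.9050  a^+=0.7043
step 4: x_pred=4.3342  r=-3.8042  x^+=3.3870  v^+=1.8978  a^+=0.4204
step 5: x_pred=6.2829  r=-10.9129  x^+=3.5656  v^+=-0.2508  a^+=-0.3939
step 6: x_pred=2.8837  r=-2.7837  x^+=2.1905  v^+=-1.4654  a^+=-0.6016
step 7: x_pred=-0.2905  r=-2.3795  x^+=-0.8830  v^+=-2.8559  a^+=-0.7792
step 8: x_pred=-5.3706  r=1.8206  x^+=-4.9173  v^+=-3.4406  a^+=-0.6434

a_post = -0.6434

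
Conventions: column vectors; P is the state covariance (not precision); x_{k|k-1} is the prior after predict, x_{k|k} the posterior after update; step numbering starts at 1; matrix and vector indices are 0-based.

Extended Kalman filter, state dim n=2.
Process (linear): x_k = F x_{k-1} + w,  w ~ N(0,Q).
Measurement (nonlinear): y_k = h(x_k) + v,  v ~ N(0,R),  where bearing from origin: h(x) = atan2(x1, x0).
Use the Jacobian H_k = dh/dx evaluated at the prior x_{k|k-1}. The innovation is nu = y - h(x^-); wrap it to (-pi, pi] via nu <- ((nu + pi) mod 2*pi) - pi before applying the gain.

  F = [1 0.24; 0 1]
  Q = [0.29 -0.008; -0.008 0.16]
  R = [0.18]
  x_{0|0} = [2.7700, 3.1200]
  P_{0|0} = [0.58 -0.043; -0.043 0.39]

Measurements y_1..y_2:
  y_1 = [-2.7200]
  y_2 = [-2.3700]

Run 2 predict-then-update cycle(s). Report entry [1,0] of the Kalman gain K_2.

K[1,0] = 0.2040

step 1: x^-=[3.5188, 3.1200]  P^-=[0.8718 0.0426; 0.0426 0.5500]  H_jac=[-0.1411 0.1591]  S=[0.2094]  K=[-0.5551; 0.3893]  nu=[2.8378]  x^+=[1.9436, 4.2247]  P^+=[0.8073 0.0878; 0.0878 0.5183]
step 2: x^-=[2.9575, 4.2247]  P^-=[1.1693 0.2042; 0.2042 0.6783]  H_jac=[-0.1589 0.1112]  S=[0.2107]  K=[-0.7739; 0.2040]  nu=[2.9532]  x^+=[0.6721, 4.8272]  P^+=[1.0432 0.2375; 0.2375 0.6695]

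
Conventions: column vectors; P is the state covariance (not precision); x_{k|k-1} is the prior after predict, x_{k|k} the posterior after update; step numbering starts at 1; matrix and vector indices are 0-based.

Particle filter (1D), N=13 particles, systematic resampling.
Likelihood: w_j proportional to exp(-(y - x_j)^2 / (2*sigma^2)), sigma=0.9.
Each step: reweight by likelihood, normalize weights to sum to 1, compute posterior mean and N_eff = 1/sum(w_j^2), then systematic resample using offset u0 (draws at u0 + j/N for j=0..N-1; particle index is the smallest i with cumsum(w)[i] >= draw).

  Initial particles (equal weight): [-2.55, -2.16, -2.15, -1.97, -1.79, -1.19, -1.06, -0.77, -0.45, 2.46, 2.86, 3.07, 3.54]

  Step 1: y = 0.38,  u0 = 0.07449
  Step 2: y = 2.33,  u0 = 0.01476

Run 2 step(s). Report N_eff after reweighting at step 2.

step 1: w=[0.0027, 0.0102, 0.0105, 0.0181, 0.0299, 0.1195, 0.1521, 0.2418, 0.3576, 0.0379, 0.0123, 0.0063, 0.0012]  mean=-0.6397  Neff=4.4088  idx=[5, 5, 6, 6, 7, 7, 7, 8, 8, 8, 8, 8, 11]
step 2: w=[0.0006, 0.0006, 0.0011, 0.0011, 0.0035, 0.0035, 0.0035, 0.0111, 0.0111, 0.0111, 0.0111, 0.0111, 0.9309]  mean=2.8212  Neff=1.1531  idx=[7, 12, 12, 12, 12, 12, 12, 12, 12, 12, 12, 12, 12]

N_eff = 1.1531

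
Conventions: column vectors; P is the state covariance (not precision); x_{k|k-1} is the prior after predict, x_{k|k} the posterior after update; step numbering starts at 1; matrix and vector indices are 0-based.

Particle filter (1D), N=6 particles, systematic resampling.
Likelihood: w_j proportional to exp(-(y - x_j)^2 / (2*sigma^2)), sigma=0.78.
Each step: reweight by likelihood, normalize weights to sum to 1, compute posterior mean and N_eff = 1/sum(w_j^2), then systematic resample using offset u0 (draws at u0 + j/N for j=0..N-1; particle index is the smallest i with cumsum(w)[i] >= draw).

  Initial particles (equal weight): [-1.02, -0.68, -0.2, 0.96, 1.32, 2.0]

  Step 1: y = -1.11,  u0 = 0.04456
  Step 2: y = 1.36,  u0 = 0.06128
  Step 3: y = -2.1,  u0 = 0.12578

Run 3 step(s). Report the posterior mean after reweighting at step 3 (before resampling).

post_mean = -0.7412

step 1: w=[0.4145, 0.3585, 0.2113, 0.0123, 0.0033, 0.0001]  mean=-0.6924  Neff=2.8975  idx=[0, 0, 0, 1, 1, 2]
step 2: w=[0.0415, 0.0415, 0.0415, 0.1427, 0.1427, 0.5902]  mean=-0.4390  Neff=2.5365  idx=[1, 3, 4, 5, 5, 5]
step 3: w=[0.4171, 0.2074, 0.2074, 0.0560, 0.0560, 0.0560]  mean=-0.7412  Neff=3.7109  idx=[0, 0, 1, 2, 2, 5]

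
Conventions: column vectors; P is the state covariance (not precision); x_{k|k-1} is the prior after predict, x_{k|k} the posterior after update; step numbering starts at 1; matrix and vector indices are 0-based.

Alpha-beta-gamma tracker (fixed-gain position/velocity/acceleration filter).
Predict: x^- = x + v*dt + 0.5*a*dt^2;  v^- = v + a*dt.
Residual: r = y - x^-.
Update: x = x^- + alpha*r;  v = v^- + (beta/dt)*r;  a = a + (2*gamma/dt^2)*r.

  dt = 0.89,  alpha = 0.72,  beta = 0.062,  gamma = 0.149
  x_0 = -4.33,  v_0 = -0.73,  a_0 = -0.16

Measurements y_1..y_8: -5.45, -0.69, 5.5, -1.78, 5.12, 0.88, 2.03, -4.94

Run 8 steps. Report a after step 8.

step 1: x_pred=-5.0431  r=-0.4069  x^+=-5.3361  v^+=-0.9007  a^+=-0.3131
step 2: x_pred=-6.2617  r=5.5717  x^+=-2.2501  v^+=-0.7913  a^+=1.7831
step 3: x_pred=-2.2481  r=7.7481  x^+=3.3305  v^+=1.3354  a^+=4.6980
step 4: x_pred=6.3797  r=-8.1597  x^+=0.5047  v^+=4.9483  a^+=1.6282
step 5: x_pred=5.5535  r=-0.4335  x^+=5.2414  v^+=6.3672  a^+=1.4651
step 6: x_pred=11.4884  r=-10.6084  x^+=3.8504  v^+=6.9321  a^+=-2.5259
step 7: x_pred=9.0196  r=-6.9896  x^+=3.9871  v^+=4.1971  a^+=-5.1555
step 8: x_pred=5.6807  r=-10.6207  x^+=-1.9662  v^+=-1.1311  a^+=-9.1512

a_post = -9.1512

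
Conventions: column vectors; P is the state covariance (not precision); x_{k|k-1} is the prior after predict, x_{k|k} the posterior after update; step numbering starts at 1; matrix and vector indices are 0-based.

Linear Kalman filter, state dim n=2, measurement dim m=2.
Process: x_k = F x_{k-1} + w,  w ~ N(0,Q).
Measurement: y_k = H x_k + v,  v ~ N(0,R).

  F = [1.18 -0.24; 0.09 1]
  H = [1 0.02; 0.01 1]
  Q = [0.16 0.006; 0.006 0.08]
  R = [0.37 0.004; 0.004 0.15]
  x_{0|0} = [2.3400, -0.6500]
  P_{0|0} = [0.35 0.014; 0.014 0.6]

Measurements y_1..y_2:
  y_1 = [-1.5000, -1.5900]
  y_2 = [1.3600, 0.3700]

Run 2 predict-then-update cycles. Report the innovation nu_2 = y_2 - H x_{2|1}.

step 1: x^-=[2.9172, -0.4394]  P^-=[0.6740 -0.0846; -0.0846 0.6854]  S=[1.0409 -0.0602; -0.0602 0.8337]  K=[0.6432 -0.0470; -0.0207 0.8195]  nu=[-4.4084, -1.1798]  x^+=[0.1373, -1.3148]  P^+=[0.2379 -0.0069; -0.0069 0.1229]
step 2: x^-=[0.4775, -1.3025]  P^-=[0.5022 -0.0062; -0.0062 0.2036]  S=[0.8721 0.0069; 0.0069 0.3535]  K=[0.5759 -0.0145; -0.0070 0.5759]  nu=[0.9085, 1.6677]  x^+=[0.9765, -0.3484]  P^+=[0.2131 -0.0020; -0.0020 0.0864]

innov = [0.9085, 1.6677]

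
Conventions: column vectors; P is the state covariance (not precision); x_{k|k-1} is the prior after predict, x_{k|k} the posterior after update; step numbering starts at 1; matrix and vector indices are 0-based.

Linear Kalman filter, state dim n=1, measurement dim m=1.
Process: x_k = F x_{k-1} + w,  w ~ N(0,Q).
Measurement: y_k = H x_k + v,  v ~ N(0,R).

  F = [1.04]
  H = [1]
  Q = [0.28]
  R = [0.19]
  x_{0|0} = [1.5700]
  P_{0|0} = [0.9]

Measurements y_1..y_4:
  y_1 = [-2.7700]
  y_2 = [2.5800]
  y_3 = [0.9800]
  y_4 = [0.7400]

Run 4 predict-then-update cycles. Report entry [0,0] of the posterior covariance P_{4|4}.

step 1: x^-=[1.6328]  P^-=[1.2534]  S=[1.4434]  K=[0.8684]  nu=[-4.4028]  x^+=[-2.1905]  P^+=[0.1650]
step 2: x^-=[-2.2781]  P^-=[0.4585]  S=[0.6485]  K=[0.7070]  nu=[4.8581]  x^+=[1.1566]  P^+=[0.1343]
step 3: x^-=[1.2028]  P^-=[0.4253]  S=[0.6153]  K=[0.6912]  nu=[-0.2228]  x^+=[1.0488]  P^+=[0.1313]
step 4: x^-=[1.0908]  P^-=[0.4220]  S=[0.6120]  K=[0.6896]  nu=[-0.3508]  x^+=[0.8489]  P^+=[0.1310]

P_post[0,0] = 0.1310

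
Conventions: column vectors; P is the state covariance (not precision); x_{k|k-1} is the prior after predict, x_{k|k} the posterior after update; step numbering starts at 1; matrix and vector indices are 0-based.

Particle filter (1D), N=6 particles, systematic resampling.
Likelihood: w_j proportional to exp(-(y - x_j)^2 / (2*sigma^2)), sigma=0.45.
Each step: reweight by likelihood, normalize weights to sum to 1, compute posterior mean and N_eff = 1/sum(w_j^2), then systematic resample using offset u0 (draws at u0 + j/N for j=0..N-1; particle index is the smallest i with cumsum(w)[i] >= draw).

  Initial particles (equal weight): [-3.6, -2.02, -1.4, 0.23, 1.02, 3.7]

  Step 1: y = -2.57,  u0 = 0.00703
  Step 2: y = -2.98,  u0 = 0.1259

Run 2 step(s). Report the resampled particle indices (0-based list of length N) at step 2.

resampled_idx = [0, 0, 1, 2, 4, 5]

step 1: w=[0.1254, 0.8159, 0.0586, 0.0000, 0.0000, 0.0000]  mean=-2.1818  Neff=1.4600  idx=[0, 1, 1, 1, 1, 1]
step 2: w=[0.4297, 0.1141, 0.1141, 0.1141, 0.1141, 0.1141]  mean=-2.6989  Neff=4.0048  idx=[0, 0, 1, 2, 4, 5]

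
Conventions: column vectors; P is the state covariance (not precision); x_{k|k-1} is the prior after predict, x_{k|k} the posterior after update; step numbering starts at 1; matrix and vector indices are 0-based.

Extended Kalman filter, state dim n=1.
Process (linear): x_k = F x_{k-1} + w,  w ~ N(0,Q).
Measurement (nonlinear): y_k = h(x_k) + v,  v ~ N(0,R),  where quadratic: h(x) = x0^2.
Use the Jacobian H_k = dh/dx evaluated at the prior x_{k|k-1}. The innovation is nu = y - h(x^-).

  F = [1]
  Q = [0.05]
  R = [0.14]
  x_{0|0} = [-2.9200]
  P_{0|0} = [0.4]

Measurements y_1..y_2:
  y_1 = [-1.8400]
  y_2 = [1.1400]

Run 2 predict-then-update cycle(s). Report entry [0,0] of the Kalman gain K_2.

step 1: x^-=[-2.9200]  P^-=[0.4500]  H_jac=[-5.8400]  S=[15.4875]  K=[-0.1697]  nu=[-10.3664]  x^+=[-1.1610]  P^+=[0.0041]
step 2: x^-=[-1.1610]  P^-=[0.0541]  H_jac=[-2.3220]  S=[0.4315]  K=[-0.2909]  nu=[-0.2079]  x^+=[-1.1005]  P^+=[0.0175]

K[0,0] = -0.2909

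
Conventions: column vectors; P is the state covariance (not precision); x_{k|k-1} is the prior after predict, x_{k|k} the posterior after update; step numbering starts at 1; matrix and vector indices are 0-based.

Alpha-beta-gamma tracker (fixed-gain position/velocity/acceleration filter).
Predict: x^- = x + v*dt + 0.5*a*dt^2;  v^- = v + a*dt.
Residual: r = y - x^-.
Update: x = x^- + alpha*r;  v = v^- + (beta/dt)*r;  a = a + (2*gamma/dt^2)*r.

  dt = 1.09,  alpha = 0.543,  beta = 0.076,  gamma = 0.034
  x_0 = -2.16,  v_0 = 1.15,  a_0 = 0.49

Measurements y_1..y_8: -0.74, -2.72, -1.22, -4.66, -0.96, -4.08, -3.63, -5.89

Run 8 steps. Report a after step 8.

a_post = -0.8692

step 1: x_pred=-0.6154  r=-0.1246  x^+=-0.6831  v^+=1.6754  a^+=0.4829
step 2: x_pred=1.4300  r=-4.1500  x^+=-0.8235  v^+=1.9124  a^+=0.2453
step 3: x_pred=1.4068  r=-2.6268  x^+=-0.0196  v^+=1.9967  a^+=0.0950
step 4: x_pred=2.2132  r=-6.8732  x^+=-1.5189  v^+=1.6210  a^+=-0.2984
step 5: x_pred=0.0707  r=-1.0307  x^+=-0.4890  v^+=1.2239  a^+=-0.3574
step 6: x_pred=0.6328  r=-4.7128  x^+=-1.9263  v^+=0.5058  a^+=-0.6271
step 7: x_pred=-1.7475  r=-1.8825  x^+=-2.7697  v^+=-0.3090  a^+=-0.7348
step 8: x_pred=-3.5431  r=-2.3469  x^+=-4.8175  v^+=-1.2737  a^+=-0.8692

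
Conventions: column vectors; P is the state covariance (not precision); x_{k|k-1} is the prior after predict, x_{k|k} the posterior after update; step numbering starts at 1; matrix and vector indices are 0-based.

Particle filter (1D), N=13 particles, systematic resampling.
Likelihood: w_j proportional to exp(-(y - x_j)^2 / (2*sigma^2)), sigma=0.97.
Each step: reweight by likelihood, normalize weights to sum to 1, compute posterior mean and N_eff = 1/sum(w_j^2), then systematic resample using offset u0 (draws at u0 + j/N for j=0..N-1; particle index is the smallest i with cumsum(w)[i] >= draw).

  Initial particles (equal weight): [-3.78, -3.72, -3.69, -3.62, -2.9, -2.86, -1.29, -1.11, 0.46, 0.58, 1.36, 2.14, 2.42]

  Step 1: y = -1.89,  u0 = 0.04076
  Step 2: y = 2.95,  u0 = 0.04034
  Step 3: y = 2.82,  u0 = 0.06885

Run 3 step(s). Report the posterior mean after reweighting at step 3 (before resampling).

step 1: w=[0.0424, 0.0477, 0.0506, 0.0577, 0.1645, 0.1716, 0.2336, 0.2047, 0.0150, 0.0111, 0.0010, 0.0001, 0.0000]  mean=-2.2147  Neff=6.1232  idx=[0, 2, 3, 4, 4, 5, 5, 6, 6, 6, 7, 7, 7]
step 2: w=[0.0000, 0.0000, 0.0000, 0.0000, 0.0000, 0.0000, 0.0000, 0.1038, 0.1038, 0.1038, 0.2295, 0.2295, 0.2295]  mean=-1.1662  Neff=5.2530  idx=[7, 8, 8, 9, 10, 10, 10, 11, 11, 11, 12, 12, 12]
step 3: w=[0.0427, 0.0427, 0.0427, 0.0427, 0.0921, 0.0921, 0.0921, 0.0921, 0.0921, 0.0921, 0.0921, 0.0921, 0.0921]  mean=-1.1407  Neff=11.9488  idx=[1, 3, 4, 5, 6, 7, 7, 8, 9, 10, 11, 12, 12]

post_mean = -1.1407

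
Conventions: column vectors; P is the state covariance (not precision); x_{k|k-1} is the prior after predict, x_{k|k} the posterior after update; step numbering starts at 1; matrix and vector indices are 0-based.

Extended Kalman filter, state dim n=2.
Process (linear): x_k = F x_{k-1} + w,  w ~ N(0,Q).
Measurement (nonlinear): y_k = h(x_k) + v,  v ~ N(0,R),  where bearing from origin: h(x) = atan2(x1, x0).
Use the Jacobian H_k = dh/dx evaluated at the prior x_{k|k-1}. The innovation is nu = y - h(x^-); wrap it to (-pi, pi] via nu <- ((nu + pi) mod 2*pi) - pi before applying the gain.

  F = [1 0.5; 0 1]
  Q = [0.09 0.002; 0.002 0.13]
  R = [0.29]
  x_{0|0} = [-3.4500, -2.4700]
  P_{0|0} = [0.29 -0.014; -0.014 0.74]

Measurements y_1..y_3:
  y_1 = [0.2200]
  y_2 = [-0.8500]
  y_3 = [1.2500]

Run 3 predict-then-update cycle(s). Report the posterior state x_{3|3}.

x_post = [-8.4566, -3.5354]

step 1: x^-=[-4.6850, -2.4700]  P^-=[0.5510 0.3580; 0.3580 0.8700]  H_jac=[0.0881 -0.1670]  S=[0.3080]  K=[-0.0366; -0.3694]  nu=[2.8764]  x^+=[-4.7903, -3.5326]  P^+=[0.5506 0.3538; 0.3538 0.8280]
step 2: x^-=[-6.5566, -3.5326]  P^-=[1.2014 0.7698; 0.7698 0.9580]  H_jac=[0.0637 -0.1182]  S=[0.2967]  K=[-0.0488; -0.2164]  nu=[1.7974]  x^+=[-6.6443, -3.9216]  P^+=[1.2007 0.7667; 0.7667 0.9441]
step 3: x^-=[-8.6051, -3.9216]  P^-=[2.2934 1.2407; 1.2407 1.0741]  H_jac=[0.0439 -0.0962]  S=[0.2939]  K=[-0.0640; -0.1665]  nu=[-2.3192]  x^+=[-8.4566, -3.5354]  P^+=[2.2922 1.2376; 1.2376 1.0659]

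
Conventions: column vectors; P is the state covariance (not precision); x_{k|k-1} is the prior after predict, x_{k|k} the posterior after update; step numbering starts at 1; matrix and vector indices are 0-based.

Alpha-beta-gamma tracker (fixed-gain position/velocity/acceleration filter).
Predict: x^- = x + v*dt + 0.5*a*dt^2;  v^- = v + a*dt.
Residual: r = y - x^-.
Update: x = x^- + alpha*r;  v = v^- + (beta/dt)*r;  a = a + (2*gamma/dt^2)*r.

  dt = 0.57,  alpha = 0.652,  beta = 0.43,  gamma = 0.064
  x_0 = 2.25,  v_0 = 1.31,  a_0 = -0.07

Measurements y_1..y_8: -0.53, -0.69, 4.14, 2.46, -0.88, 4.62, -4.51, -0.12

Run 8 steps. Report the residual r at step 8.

step 1: x_pred=2.9853  r=-3.5153  x^+=0.6933  v^+=-1.3818  a^+=-1.4549
step 2: x_pred=-0.3307  r=-0.3593  x^+=-0.5649  v^+=-2.4822  a^+=-1.5965
step 3: x_pred=-2.2392  r=6.3792  x^+=1.9201  v^+=1.4201  a^+=0.9167
step 4: x_pred=2.8784  r=-0.4184  x^+=2.6056  v^+=1.6270  a^+=0.7518
step 5: x_pred=3.6551  r=-4.5351  x^+=0.6982  v^+=-1.3657  a^+=-1.0349
step 6: x_pred=-0.2483  r=4.8683  x^+=2.9258  v^+=1.7170  a^+=0.8831
step 7: x_pred=4.0480  r=-8.5580  x^+=-1.5318  v^+=-4.2356  a^+=-2.4885
step 8: x_pred=-4.3504  r=4.2304  x^+=-1.5922  v^+=-2.4627  a^+=-0.8218

resid = 4.2304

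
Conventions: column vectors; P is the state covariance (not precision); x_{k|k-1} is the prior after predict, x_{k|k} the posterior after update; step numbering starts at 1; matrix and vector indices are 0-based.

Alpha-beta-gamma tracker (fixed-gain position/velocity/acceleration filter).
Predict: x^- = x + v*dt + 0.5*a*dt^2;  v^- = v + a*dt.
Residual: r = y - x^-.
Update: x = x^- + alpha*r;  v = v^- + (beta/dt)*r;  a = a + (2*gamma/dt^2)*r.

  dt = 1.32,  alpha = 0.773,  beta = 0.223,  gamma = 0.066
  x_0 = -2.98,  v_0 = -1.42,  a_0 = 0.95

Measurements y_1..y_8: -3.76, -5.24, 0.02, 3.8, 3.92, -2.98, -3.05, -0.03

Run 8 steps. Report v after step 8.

v_post = -0.0901

step 1: x_pred=-4.0268  r=0.2668  x^+=-3.8206  v^+=-0.1209  a^+=0.9702
step 2: x_pred=-3.1349  r=-2.1051  x^+=-4.7622  v^+=0.8041  a^+=0.8107
step 3: x_pred=-2.9944  r=3.0144  x^+=-0.6643  v^+=2.3835  a^+=1.0391
step 4: x_pred=3.3873  r=0.4127  x^+=3.7063  v^+=3.8249  a^+=1.0704
step 5: x_pred=9.6876  r=-5.7676  x^+=5.2293  v^+=4.2634  a^+=0.6334
step 6: x_pred=11.4088  r=-14.3888  x^+=0.2862  v^+=2.6687  a^+=-0.4566
step 7: x_pred=3.4111  r=-6.4611  x^+=-1.5833  v^+=0.9744  a^+=-0.9461
step 8: x_pred=-1.1214  r=1.0914  x^+=-0.2777  v^+=-0.0901  a^+=-0.8634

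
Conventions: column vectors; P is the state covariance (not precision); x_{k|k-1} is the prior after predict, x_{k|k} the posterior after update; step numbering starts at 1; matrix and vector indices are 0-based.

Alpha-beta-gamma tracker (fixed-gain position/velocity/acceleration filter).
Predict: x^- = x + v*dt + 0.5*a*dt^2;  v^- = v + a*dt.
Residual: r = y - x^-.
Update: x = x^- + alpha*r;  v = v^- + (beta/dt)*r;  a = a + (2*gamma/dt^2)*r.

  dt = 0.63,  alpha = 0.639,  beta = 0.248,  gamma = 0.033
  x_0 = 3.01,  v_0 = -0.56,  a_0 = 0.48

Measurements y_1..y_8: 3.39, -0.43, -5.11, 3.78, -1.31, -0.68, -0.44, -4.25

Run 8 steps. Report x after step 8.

x_post = -2.8567

step 1: x_pred=2.7525  r=0.6375  x^+=3.1598  v^+=-0.0066  a^+=0.5860
step 2: x_pred=3.2720  r=-3.7020  x^+=0.9064  v^+=-1.0947  a^+=-0.0296
step 3: x_pred=0.2109  r=-5.3209  x^+=-3.1892  v^+=-3.2079  a^+=-0.9144
step 4: x_pred=-5.3916  r=9.1716  x^+=0.4690  v^+=-0.1736  a^+=0.6108
step 5: x_pred=0.4809  r=-1.7909  x^+=-0.6635  v^+=-0.4938  a^+=0.3130
step 6: x_pred=-0.9125  r=0.2325  x^+=-0.7639  v^+=-0.2051  a^+=0.3516
step 7: x_pred=-0.8234  r=0.3834  x^+=-0.5784  v^+=0.1673  a^+=0.4154
step 8: x_pred=-0.3906  r=-3.8594  x^+=-2.8567  v^+=-1.0903  a^+=-0.2264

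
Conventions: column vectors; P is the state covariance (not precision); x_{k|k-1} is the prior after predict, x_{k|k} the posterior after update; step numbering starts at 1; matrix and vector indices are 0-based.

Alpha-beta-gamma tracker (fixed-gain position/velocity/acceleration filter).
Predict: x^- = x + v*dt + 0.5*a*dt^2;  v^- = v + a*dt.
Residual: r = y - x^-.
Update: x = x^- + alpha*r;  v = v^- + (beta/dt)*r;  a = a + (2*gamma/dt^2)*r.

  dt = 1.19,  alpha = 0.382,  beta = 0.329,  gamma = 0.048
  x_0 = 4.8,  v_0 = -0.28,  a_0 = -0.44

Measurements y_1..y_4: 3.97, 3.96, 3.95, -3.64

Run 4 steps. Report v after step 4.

step 1: x_pred=4.1553  r=-0.1853  x^+=4.0845  v^+=-0.8548  a^+=-0.4526
step 2: x_pred=2.7468  r=1.2132  x^+=3.2103  v^+=-1.0580  a^+=-0.3703
step 3: x_pred=1.6891  r=2.2609  x^+=2.5528  v^+=-0.8736  a^+=-0.2170
step 4: x_pred=1.3595  r=-4.9995  x^+=-0.5503  v^+=-2.5141  a^+=-0.5560

v_post = -2.5141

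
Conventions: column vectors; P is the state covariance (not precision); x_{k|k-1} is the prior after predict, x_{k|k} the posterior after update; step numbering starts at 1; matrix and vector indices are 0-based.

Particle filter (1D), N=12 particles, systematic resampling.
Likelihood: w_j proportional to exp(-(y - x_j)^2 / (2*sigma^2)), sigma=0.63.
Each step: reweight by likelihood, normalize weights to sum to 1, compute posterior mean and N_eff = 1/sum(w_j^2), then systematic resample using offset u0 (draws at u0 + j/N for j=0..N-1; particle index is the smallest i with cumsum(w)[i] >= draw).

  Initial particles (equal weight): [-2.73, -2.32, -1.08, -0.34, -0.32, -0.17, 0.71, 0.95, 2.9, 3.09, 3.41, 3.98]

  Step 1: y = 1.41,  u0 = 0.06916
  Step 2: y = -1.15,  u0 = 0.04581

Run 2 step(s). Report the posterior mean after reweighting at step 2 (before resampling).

step 1: w=[0.0000, 0.0000, 0.0003, 0.0142, 0.0155, 0.0289, 0.3622, 0.5143, 0.0410, 0.0192, 0.0044, 0.0002]  mean=0.9243  Neff=2.5060  idx=[6, 6, 6, 6, 6, 7, 7, 7, 7, 7, 7, 9]
step 2: w=[0.1468, 0.1468, 0.1468, 0.1468, 0.1468, 0.0443, 0.0443, 0.0443, 0.0443, 0.0443, 0.0443, 0.0000]  mean=0.7738  Neff=8.3653  idx=[0, 0, 1, 2, 2, 3, 3, 4, 4, 6, 8, 10]

post_mean = 0.7738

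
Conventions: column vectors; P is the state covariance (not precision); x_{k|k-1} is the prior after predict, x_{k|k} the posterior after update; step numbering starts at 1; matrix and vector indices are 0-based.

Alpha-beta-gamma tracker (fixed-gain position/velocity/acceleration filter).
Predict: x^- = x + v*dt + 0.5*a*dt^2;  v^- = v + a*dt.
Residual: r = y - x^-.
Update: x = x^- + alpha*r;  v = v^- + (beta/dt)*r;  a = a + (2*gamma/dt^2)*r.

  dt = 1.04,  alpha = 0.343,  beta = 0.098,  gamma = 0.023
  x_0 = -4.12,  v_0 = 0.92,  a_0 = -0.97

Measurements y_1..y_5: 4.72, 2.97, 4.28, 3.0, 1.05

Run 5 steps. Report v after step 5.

v_post = -0.4476

step 1: x_pred=-3.6878  r=8.4078  x^+=-0.8039  v^+=0.7035  a^+=-0.6124
step 2: x_pred=-0.4035  r=3.3735  x^+=0.7536  v^+=0.3844  a^+=-0.4689
step 3: x_pred=0.8998  r=3.3802  x^+=2.0592  v^+=0.2153  a^+=-0.3252
step 4: x_pred=2.1072  r=0.8928  x^+=2.4134  v^+=-0.0388  a^+=-0.2872
step 5: x_pred=2.2177  r=-1.1677  x^+=1.8172  v^+=-0.4476  a^+=-0.3369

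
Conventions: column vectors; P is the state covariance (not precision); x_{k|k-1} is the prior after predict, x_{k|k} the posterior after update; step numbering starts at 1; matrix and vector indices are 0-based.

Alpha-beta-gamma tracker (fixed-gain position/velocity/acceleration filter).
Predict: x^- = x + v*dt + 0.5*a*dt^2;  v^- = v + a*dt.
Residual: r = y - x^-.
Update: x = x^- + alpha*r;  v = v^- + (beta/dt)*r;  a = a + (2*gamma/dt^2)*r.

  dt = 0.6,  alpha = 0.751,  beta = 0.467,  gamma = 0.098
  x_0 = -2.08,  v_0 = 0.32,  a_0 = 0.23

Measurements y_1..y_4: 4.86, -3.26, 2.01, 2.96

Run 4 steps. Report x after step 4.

x_post = 2.6855

step 1: x_pred=-1.8466  r=6.7066  x^+=3.1901  v^+=5.6780  a^+=3.8814
step 2: x_pred=7.2955  r=-10.5555  x^+=-0.6317  v^+=-0.2089  a^+=-1.8655
step 3: x_pred=-1.0928  r=3.1028  x^+=1.2374  v^+=1.0868  a^+=-0.1762
step 4: x_pred=1.8578  r=1.1022  x^+=2.6855  v^+=1.8390  a^+=0.4239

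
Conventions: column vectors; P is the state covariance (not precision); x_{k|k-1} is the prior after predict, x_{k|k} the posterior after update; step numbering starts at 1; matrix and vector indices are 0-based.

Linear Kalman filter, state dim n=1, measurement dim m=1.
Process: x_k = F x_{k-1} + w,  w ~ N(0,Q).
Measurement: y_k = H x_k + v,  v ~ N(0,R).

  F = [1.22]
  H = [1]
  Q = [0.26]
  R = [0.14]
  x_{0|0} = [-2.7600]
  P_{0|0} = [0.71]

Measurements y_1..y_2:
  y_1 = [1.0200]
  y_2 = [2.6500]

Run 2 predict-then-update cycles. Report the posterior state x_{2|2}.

x_post = [2.1931]

step 1: x^-=[-3.3672]  P^-=[1.3168]  S=[1.4568]  K=[0.9039]  nu=[4.3872]  x^+=[0.5984]  P^+=[0.1265]
step 2: x^-=[0.7300]  P^-=[0.4484]  S=[0.5884]  K=[0.7620]  nu=[1.9200]  x^+=[2.1931]  P^+=[0.1067]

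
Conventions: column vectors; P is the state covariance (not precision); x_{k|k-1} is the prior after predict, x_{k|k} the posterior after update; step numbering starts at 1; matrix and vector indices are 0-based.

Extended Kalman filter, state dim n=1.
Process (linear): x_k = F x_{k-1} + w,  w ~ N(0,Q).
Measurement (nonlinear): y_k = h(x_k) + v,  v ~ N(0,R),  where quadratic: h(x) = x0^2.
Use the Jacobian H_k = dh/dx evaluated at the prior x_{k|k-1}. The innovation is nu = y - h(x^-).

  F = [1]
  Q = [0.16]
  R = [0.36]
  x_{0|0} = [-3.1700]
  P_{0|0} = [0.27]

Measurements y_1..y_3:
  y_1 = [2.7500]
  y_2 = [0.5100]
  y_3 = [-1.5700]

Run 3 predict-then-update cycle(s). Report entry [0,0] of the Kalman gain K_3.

step 1: x^-=[-3.1700]  P^-=[0.4300]  H_jac=[-6.3400]  S=[17.6441]  K=[-0.1545]  nu=[-7.2989]  x^+=[-2.0422]  P^+=[0.0088]
step 2: x^-=[-2.0422]  P^-=[0.1688]  H_jac=[-4.0845]  S=[3.1757]  K=[-0.2171]  nu=[-3.6608]  x^+=[-1.2476]  P^+=[0.0191]
step 3: x^-=[-1.2476]  P^-=[0.1791]  H_jac=[-2.4952]  S=[1.4753]  K=[-0.3030]  nu=[-3.1265]  x^+=[-0.3003]  P^+=[0.0437]

K[0,0] = -0.3030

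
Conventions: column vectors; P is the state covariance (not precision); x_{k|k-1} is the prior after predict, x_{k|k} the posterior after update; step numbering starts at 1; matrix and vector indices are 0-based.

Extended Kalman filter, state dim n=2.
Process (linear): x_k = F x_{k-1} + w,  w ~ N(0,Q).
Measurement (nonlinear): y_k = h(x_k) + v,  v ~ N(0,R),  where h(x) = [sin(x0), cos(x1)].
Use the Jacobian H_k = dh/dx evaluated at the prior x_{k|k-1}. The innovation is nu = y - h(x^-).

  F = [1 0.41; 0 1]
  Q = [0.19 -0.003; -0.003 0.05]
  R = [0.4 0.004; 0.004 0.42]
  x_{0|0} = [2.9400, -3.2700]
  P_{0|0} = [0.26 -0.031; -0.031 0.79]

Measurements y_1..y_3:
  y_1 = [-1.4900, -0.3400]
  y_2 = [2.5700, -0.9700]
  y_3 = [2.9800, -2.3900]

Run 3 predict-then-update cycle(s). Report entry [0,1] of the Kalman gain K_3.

step 1: x^-=[1.5993, -3.2700]  P^-=[0.5574 0.2899; 0.2899 0.8400]  H_jac=[-0.0285 0.0000; 0.0000 -0.1281]  S=[0.4005 0.0051; 0.0051 0.4338]  K=[-0.0386 -0.0851; -0.0175 -0.2478]  nu=[-2.4896, 0.6518]  x^+=[1.6399, -3.3879]  P^+=[0.5536 0.2804; 0.2804 0.8132]
step 2: x^-=[0.2508, -3.3879]  P^-=[1.1103 0.6108; 0.6108 0.8632]  H_jac=[0.9687 0.0000; 0.0000 -0.2438]  S=[1.4418 -0.1403; -0.1403 0.4713]  K=[0.7365 -0.0968; 0.3779 -0.3341]  nu=[2.3218, -0.0002]  x^+=[1.9609, -2.5105]  P^+=[0.3037 0.1547; 0.1547 0.5693]
step 3: x^-=[0.9316, -2.5105]  P^-=[0.7162 0.3851; 0.3851 0.6193]  H_jac=[0.5966 0.0000; 0.0000 0.5900]  S=[0.6549 0.1395; 0.1395 0.6356]  K=[0.6046 0.2247; 0.2395 0.5223]  nu=[2.1774, -1.5826]  x^+=[1.8923, -2.8157]  P^+=[0.4069 0.1641; 0.1641 0.3734]

K[0,1] = 0.2247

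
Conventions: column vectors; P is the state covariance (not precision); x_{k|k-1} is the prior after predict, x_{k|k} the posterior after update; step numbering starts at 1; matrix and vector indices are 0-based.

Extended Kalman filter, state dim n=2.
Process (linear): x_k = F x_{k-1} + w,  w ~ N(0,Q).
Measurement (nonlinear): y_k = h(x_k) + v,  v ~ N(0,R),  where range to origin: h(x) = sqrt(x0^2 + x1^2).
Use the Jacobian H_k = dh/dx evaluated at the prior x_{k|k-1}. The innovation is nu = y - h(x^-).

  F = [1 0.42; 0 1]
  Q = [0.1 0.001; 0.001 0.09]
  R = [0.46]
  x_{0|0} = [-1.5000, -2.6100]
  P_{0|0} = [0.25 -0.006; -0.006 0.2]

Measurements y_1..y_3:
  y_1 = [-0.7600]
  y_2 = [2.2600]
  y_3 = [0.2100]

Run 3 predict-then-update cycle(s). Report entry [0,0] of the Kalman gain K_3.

K[0,0] = -0.4017

step 1: x^-=[-2.5962, -2.6100]  P^-=[0.3802 0.0790; 0.0790 0.2900]  H_jac=[-0.7052 -0.7090]  S=[0.8739]  K=[-0.3710; -0.2990]  nu=[-4.4414]  x^+=[-0.9487, -1.2819]  P^+=[0.2600 -0.0179; -0.0179 0.2119]
step 2: x^-=[-1.4871, -1.2819]  P^-=[0.3823 0.0720; 0.0720 0.3019]  H_jac=[-0.7574 -0.6529]  S=[0.8793]  K=[-0.3828; -0.2862]  nu=[0.2967]  x^+=[-1.6006, -1.3668]  P^+=[0.2534 -0.0243; -0.0243 0.2298]
step 3: x^-=[-2.1747, -1.3668]  P^-=[0.3736 0.0732; 0.0732 0.3198]  H_jac=[-0.8467 -0.5321]  S=[0.8843]  K=[-0.4017; -0.2626]  nu=[-2.3586]  x^+=[-1.2272, -0.7475]  P^+=[0.2309 -0.0200; -0.0200 0.2589]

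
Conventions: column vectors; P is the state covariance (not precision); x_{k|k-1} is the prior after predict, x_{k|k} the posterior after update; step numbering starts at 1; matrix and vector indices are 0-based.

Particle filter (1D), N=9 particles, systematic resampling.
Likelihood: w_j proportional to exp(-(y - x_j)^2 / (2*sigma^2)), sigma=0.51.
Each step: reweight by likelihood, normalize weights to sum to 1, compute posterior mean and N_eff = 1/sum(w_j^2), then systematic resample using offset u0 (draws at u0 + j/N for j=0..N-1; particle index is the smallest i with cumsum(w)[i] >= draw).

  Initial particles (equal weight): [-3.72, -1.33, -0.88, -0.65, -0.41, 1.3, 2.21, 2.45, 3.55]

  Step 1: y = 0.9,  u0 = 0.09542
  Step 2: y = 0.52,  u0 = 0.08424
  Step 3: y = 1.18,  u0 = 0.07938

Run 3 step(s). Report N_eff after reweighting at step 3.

step 1: w=[0.0000, 0.0001, 0.0027, 0.0119, 0.0444, 0.8846, 0.0444, 0.0119, 0.0000]  mean=1.2488  Neff=1.2711  idx=[5, 5, 5, 5, 5, 5, 5, 5, 6]
step 2: w=[0.1248, 0.1248, 0.1248, 0.1248, 0.1248, 0.1248, 0.1248, 0.1248, 0.0017]  mean=1.3015  Neff=8.0264  idx=[0, 1, 2, 3, 4, 5, 6, 6, 7]
step 3: w=[0.1111, 0.1111, 0.1111, 0.1111, 0.1111, 0.1111, 0.1111, 0.1111, 0.1111]  mean=1.3000  Neff=9.0000  idx=[0, 1, 2, 3, 4, 5, 6, 7, 8]

N_eff = 9.0000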